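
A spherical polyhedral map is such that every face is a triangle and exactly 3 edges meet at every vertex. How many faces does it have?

Each face has 3 edges and each edge borders two faces, so 2E = 3F.
Each vertex has degree 3, so 3V = 2E and hence V = 3F/3.
Euler: V − E + F = 2 ⇒ (3F/3) − (3F/2) + F = 2.
Multiply by 6: (6 − 9 + 6)F = 12, i.e. 3F = 12.
So F = 4, E = 3·4/2 = 6, V = 3·4/3 = 4.

4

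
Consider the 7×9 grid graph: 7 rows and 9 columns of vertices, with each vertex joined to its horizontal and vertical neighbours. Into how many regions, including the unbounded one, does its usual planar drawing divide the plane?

49

The grid has V = 7·9 = 63 vertices and E = 7·8 + 9·6 = 110 edges.
F = 2 − V + E = 2 − 63 + 110 = 49.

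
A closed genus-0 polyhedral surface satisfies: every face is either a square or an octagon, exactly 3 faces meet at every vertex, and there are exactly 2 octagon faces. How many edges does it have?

Let x be the number of squares; then F = 2 + x.
Edge–face incidences: 2E = 8·2 + 4·x = 16 + 4x.
Every vertex has degree 3, so 3V = 2E.
Euler: V − E + F = 2 ⇒ (2E)/3 − E + (2 + x) = 2.
Multiply by 6: 2·(2E) − 3·(2E) + 6·(2 + x) = 12, i.e. 12 + 6x − (16 + 4x) = 12.
Collecting terms: 2x − 4 = 12, so 2x = 16, so x = 8.
Then 2E = 16 + 4·8 = 48, so E = 24, V = 2E/3 = 16, F = 2 + 8 = 10.

24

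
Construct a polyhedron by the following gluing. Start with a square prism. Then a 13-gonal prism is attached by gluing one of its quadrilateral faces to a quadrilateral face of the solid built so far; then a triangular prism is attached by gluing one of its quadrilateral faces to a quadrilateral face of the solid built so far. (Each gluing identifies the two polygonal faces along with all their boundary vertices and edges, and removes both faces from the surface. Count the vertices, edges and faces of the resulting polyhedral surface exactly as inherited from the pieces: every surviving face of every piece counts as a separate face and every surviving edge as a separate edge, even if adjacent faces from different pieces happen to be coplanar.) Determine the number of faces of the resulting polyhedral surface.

22

A square prism: V=8, E=12, F=6.
Attach a 13-gonal prism (V=26, E=39, F=15) along a 4-gon: merge 4 vertices and 4 edges, delete both glued faces → V=30, E=47, F=19.
Attach a triangular prism (V=6, E=9, F=5) along a 4-gon: merge 4 vertices and 4 edges, delete both glued faces → V=32, E=52, F=22.
Check: V − E + F = 32 − 52 + 22 = 2.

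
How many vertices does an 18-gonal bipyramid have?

20

A bipyramid over an n-gon has 2n triangular faces and n + 2 vertices: V = 18 + 2 = 20, E = 3·18 = 54, F = 2·18 = 36.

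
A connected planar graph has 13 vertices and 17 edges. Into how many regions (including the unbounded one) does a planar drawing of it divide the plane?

6

Euler's formula for a connected plane graph: V − E + F = 2, so F = 2 − 13 + 17 = 6.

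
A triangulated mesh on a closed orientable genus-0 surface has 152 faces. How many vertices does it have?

78

χ = 2 − 2·0 = 2, and every face is a triangle so 3F = 2E.
E = 3·152/2 = 228. Then V = 2 + E − F = 2 + 228 − 152 = 78.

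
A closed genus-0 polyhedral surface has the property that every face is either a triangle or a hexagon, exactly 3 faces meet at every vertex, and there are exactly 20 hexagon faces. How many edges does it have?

Let x be the number of triangles; then F = 20 + x.
Edge–face incidences: 2E = 6·20 + 3·x = 120 + 3x.
Every vertex has degree 3, so 3V = 2E.
Euler: V − E + F = 2 ⇒ (2E)/3 − E + (20 + x) = 2.
Multiply by 6: 2·(2E) − 3·(2E) + 6·(20 + x) = 12, i.e. 120 + 6x − (120 + 3x) = 12.
Collecting terms: 3x = 12, so x = 4.
Then 2E = 120 + 3·4 = 132, so E = 66, V = 2E/3 = 44, F = 20 + 4 = 24.

66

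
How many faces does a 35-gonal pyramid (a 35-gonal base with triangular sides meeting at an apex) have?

36

A pyramid on an n-gon base has one n-gon and n triangles: V = 35 + 1 = 36, E = 2·35 = 70, F = 35 + 1 = 36.
Check: V − E + F = 36 − 70 + 36 = 2.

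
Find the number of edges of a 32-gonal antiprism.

128

An antiprism on an n-gon has two n-gon caps and 2n triangles: V = 2·32 = 64, E = 4·32 = 128, F = 2·32 + 2 = 66.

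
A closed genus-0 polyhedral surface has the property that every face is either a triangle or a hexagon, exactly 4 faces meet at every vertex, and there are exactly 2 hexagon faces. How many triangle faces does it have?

Let x be the number of triangles; then F = 2 + x.
Edge–face incidences: 2E = 6·2 + 3·x = 12 + 3x.
Every vertex has degree 4, so 4V = 2E.
Euler: V − E + F = 2 ⇒ (2E)/4 − E + (2 + x) = 2.
Multiply by 8: 2·(2E) − 4·(2E) + 8·(2 + x) = 16, i.e. 16 + 8x − 2·(12 + 3x) = 16.
Collecting terms: 2x − 8 = 16, so 2x = 24, so x = 12.
Then 2E = 12 + 3·12 = 48, so E = 24, V = 2E/4 = 12, F = 2 + 12 = 14.

12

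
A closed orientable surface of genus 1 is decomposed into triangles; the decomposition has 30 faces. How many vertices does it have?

15

χ = 2 − 2·1 = 0, and every face is a triangle so 3F = 2E.
E = 3·30/2 = 45. Then V = 0 + E − F = 0 + 45 − 30 = 15.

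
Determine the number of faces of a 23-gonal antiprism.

An antiprism on an n-gon has two n-gon caps and 2n triangles: V = 2·23 = 46, E = 4·23 = 92, F = 2·23 + 2 = 48.

48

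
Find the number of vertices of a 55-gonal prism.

A prism on an n-gon has two n-gon bases and n rectangular sides: V = 2·55 = 110, E = 3·55 = 165, F = 55 + 2 = 57.

110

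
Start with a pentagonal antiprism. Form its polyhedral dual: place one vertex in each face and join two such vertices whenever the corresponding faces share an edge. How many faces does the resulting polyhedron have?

10

The base solid has V = 10, E = 20, F = 12.
The dual swaps V and F and preserves E: V′ = F = 12, E′ = E = 20, F′ = V = 10.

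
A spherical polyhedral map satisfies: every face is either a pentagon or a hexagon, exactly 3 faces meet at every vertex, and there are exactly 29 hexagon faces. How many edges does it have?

Let x be the number of pentagons; then F = 29 + x.
Edge–face incidences: 2E = 6·29 + 5·x = 174 + 5x.
Every vertex has degree 3, so 3V = 2E.
Euler: V − E + F = 2 ⇒ (2E)/3 − E + (29 + x) = 2.
Multiply by 6: 2·(2E) − 3·(2E) + 6·(29 + x) = 12, i.e. 174 + 6x − (174 + 5x) = 12.
Collecting terms: x = 12.
Then 2E = 174 + 5·12 = 234, so E = 117, V = 2E/3 = 78, F = 29 + 12 = 41.

117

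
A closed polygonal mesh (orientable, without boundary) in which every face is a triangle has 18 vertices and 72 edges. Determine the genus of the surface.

4

Every face is a triangle and each edge borders two faces, so 3F = 2·72, giving F = 48.
χ = V − E + F = 18 − 72 + 48 = -6.
For a closed orientable surface χ = 2 − 2g, so g = (2 − (-6))/2 = 4.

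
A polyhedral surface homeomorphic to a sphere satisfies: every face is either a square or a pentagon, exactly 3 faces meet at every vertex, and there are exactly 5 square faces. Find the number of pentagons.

2

Let x be the number of pentagons; then F = 5 + x.
Edge–face incidences: 2E = 4·5 + 5·x = 20 + 5x.
Every vertex has degree 3, so 3V = 2E.
Euler: V − E + F = 2 ⇒ (2E)/3 − E + (5 + x) = 2.
Multiply by 6: 2·(2E) − 3·(2E) + 6·(5 + x) = 12, i.e. 30 + 6x − (20 + 5x) = 12.
Collecting terms: x + 10 = 12, so x = 2.
Then 2E = 20 + 5·2 = 30, so E = 15, V = 2E/3 = 10, F = 5 + 2 = 7.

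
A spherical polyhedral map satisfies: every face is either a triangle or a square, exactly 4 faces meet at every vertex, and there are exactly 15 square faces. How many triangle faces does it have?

Let x be the number of triangles; then F = 15 + x.
Edge–face incidences: 2E = 4·15 + 3·x = 60 + 3x.
Every vertex has degree 4, so 4V = 2E.
Euler: V − E + F = 2 ⇒ (2E)/4 − E + (15 + x) = 2.
Multiply by 8: 2·(2E) − 4·(2E) + 8·(15 + x) = 16, i.e. 120 + 8x − 2·(60 + 3x) = 16.
Collecting terms: 2x = 16, so x = 8.
Then 2E = 60 + 3·8 = 84, so E = 42, V = 2E/4 = 21, F = 15 + 8 = 23.

8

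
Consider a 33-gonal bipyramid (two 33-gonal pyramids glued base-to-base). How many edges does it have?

A bipyramid over an n-gon has 2n triangular faces and n + 2 vertices: V = 33 + 2 = 35, E = 3·33 = 99, F = 2·33 = 66.

99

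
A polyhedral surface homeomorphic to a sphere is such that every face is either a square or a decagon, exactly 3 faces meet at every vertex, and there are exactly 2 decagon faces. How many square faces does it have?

Let x be the number of squares; then F = 2 + x.
Edge–face incidences: 2E = 10·2 + 4·x = 20 + 4x.
Every vertex has degree 3, so 3V = 2E.
Euler: V − E + F = 2 ⇒ (2E)/3 − E + (2 + x) = 2.
Multiply by 6: 2·(2E) − 3·(2E) + 6·(2 + x) = 12, i.e. 12 + 6x − (20 + 4x) = 12.
Collecting terms: 2x − 8 = 12, so 2x = 20, so x = 10.
Then 2E = 20 + 4·10 = 60, so E = 30, V = 2E/3 = 20, F = 2 + 10 = 12.

10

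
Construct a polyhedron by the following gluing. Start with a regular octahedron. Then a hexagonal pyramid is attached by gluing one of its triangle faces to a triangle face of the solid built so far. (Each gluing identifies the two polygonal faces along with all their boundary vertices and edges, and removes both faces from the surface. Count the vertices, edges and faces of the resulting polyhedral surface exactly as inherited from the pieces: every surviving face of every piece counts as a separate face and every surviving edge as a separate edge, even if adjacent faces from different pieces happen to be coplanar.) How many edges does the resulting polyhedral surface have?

21

A regular octahedron: V=6, E=12, F=8.
Attach a hexagonal pyramid (V=7, E=12, F=7) along a 3-gon: merge 3 vertices and 3 edges, delete both glued faces → V=10, E=21, F=13.
Check: V − E + F = 10 − 21 + 13 = 2.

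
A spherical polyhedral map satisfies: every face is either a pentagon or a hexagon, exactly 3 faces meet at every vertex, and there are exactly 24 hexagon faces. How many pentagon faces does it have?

12

Let x be the number of pentagons; then F = 24 + x.
Edge–face incidences: 2E = 6·24 + 5·x = 144 + 5x.
Every vertex has degree 3, so 3V = 2E.
Euler: V − E + F = 2 ⇒ (2E)/3 − E + (24 + x) = 2.
Multiply by 6: 2·(2E) − 3·(2E) + 6·(24 + x) = 12, i.e. 144 + 6x − (144 + 5x) = 12.
Collecting terms: x = 12.
Then 2E = 144 + 5·12 = 204, so E = 102, V = 2E/3 = 68, F = 24 + 12 = 36.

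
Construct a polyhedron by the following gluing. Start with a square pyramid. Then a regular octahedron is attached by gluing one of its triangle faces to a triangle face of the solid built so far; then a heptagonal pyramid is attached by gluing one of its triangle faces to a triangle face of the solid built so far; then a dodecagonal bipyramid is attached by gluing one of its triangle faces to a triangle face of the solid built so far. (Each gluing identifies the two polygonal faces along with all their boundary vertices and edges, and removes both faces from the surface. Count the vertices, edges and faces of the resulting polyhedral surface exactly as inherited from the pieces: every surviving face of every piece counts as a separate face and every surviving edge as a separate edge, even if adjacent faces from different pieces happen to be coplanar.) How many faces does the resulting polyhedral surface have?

39

A square pyramid: V=5, E=8, F=5.
Attach a regular octahedron (V=6, E=12, F=8) along a 3-gon: merge 3 vertices and 3 edges, delete both glued faces → V=8, E=17, F=11.
Attach a heptagonal pyramid (V=8, E=14, F=8) along a 3-gon: merge 3 vertices and 3 edges, delete both glued faces → V=13, E=28, F=17.
Attach a dodecagonal bipyramid (V=14, E=36, F=24) along a 3-gon: merge 3 vertices and 3 edges, delete both glued faces → V=24, E=61, F=39.
Check: V − E + F = 24 − 61 + 39 = 2.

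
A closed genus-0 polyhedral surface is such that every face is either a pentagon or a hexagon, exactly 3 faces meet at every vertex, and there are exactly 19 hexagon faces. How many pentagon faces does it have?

12

Let x be the number of pentagons; then F = 19 + x.
Edge–face incidences: 2E = 6·19 + 5·x = 114 + 5x.
Every vertex has degree 3, so 3V = 2E.
Euler: V − E + F = 2 ⇒ (2E)/3 − E + (19 + x) = 2.
Multiply by 6: 2·(2E) − 3·(2E) + 6·(19 + x) = 12, i.e. 114 + 6x − (114 + 5x) = 12.
Collecting terms: x = 12.
Then 2E = 114 + 5·12 = 174, so E = 87, V = 2E/3 = 58, F = 19 + 12 = 31.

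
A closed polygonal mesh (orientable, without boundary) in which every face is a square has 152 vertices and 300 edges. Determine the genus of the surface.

0

Every face is a square and each edge borders two faces, so 4F = 2·300, giving F = 150.
χ = V − E + F = 152 − 300 + 150 = 2.
For a closed orientable surface χ = 2 − 2g, so g = (2 − (2))/2 = 0.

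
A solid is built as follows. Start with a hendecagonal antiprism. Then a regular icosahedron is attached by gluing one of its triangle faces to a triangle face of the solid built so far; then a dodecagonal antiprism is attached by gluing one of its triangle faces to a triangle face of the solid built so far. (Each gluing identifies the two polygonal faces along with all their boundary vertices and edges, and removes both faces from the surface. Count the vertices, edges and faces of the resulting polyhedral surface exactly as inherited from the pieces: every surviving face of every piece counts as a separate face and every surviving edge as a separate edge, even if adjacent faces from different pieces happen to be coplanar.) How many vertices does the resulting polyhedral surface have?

A hendecagonal antiprism: V=22, E=44, F=24.
Attach a regular icosahedron (V=12, E=30, F=20) along a 3-gon: merge 3 vertices and 3 edges, delete both glued faces → V=31, E=71, F=42.
Attach a dodecagonal antiprism (V=24, E=48, F=26) along a 3-gon: merge 3 vertices and 3 edges, delete both glued faces → V=52, E=116, F=66.
Check: V − E + F = 52 − 116 + 66 = 2.

52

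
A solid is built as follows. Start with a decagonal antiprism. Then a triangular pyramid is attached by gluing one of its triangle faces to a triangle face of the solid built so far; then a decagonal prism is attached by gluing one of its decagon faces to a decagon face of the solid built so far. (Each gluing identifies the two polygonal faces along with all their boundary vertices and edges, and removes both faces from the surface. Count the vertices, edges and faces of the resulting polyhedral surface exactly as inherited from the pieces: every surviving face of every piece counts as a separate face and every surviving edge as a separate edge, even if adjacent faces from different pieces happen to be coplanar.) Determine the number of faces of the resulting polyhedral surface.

A decagonal antiprism: V=20, E=40, F=22.
Attach a triangular pyramid (V=4, E=6, F=4) along a 3-gon: merge 3 vertices and 3 edges, delete both glued faces → V=21, E=43, F=24.
Attach a decagonal prism (V=20, E=30, F=12) along a 10-gon: merge 10 vertices and 10 edges, delete both glued faces → V=31, E=63, F=34.
Check: V − E + F = 31 − 63 + 34 = 2.

34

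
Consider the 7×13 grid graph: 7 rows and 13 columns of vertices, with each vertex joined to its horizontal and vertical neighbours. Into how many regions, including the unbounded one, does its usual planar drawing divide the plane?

73

The grid has V = 7·13 = 91 vertices and E = 7·12 + 13·6 = 162 edges.
F = 2 − V + E = 2 − 91 + 162 = 73.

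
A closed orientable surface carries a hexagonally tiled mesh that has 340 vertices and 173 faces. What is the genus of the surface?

Every face is a hexagon, so 2E = 6·173 = 1038, giving E = 519.
χ = V − E + F = 340 − 519 + 173 = -6.
For a closed orientable surface χ = 2 − 2g, so g = (2 − (-6))/2 = 4.

4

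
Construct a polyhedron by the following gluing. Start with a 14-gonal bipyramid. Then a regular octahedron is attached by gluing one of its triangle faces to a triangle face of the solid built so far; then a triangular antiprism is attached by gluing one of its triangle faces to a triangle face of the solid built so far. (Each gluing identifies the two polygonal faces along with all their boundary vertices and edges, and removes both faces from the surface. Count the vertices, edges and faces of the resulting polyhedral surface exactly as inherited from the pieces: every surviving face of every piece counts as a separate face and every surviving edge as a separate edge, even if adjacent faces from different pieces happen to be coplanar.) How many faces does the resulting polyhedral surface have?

40

A 14-gonal bipyramid: V=16, E=42, F=28.
Attach a regular octahedron (V=6, E=12, F=8) along a 3-gon: merge 3 vertices and 3 edges, delete both glued faces → V=19, E=51, F=34.
Attach a triangular antiprism (V=6, E=12, F=8) along a 3-gon: merge 3 vertices and 3 edges, delete both glued faces → V=22, E=60, F=40.
Check: V − E + F = 22 − 60 + 40 = 2.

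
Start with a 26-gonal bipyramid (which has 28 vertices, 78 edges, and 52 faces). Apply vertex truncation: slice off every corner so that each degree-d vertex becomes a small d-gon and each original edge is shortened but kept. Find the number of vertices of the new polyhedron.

Truncation replaces each original edge-end by a new vertex, so V′ = 2E = 156.
Each original edge survives, and each old vertex of degree d contributes d new edges; summing degrees gives Σd = 2E, so E′ = E + 2E = 3E = 234.
Each original face survives and each original vertex becomes one new face: F′ = F + V = 80.

156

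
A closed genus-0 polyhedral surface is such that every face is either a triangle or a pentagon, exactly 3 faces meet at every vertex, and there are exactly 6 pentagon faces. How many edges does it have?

Let x be the number of triangles; then F = 6 + x.
Edge–face incidences: 2E = 5·6 + 3·x = 30 + 3x.
Every vertex has degree 3, so 3V = 2E.
Euler: V − E + F = 2 ⇒ (2E)/3 − E + (6 + x) = 2.
Multiply by 6: 2·(2E) − 3·(2E) + 6·(6 + x) = 12, i.e. 36 + 6x − (30 + 3x) = 12.
Collecting terms: 3x + 6 = 12, so 3x = 6, so x = 2.
Then 2E = 30 + 3·2 = 36, so E = 18, V = 2E/3 = 12, F = 6 + 2 = 8.

18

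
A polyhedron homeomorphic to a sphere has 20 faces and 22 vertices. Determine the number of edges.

Here V − E + F = 2.
E = V + F − (2) = 22 + 20 − (2) = 40.

40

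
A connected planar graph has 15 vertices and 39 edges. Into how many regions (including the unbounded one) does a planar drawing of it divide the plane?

Euler's formula for a connected plane graph: V − E + F = 2, so F = 2 − 15 + 39 = 26.

26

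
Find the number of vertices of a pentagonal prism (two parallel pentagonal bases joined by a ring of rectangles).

A prism on an n-gon has two n-gon bases and n rectangular sides: V = 2·5 = 10, E = 3·5 = 15, F = 5 + 2 = 7.

10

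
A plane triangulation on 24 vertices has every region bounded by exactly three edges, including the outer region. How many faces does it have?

44

In a plane triangulation 3F = 2E and V − E + F = 2, so F = 2V − 4 = 2·24 − 4 = 44.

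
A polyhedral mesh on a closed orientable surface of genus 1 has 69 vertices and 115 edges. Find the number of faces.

46

For a closed orientable surface of genus 1, χ = 2 − 2·1 = 0.
F = 0 − V + E = 0 − 69 + 115 = 46.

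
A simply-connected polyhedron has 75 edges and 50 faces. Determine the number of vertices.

27

Here V − E + F = 2.
V = 2 + E − F = 2 + 75 − 50 = 27.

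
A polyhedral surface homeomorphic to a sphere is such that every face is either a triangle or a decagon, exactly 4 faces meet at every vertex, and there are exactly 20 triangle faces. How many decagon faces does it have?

2

Let x be the number of decagons; then F = 20 + x.
Edge–face incidences: 2E = 3·20 + 10·x = 60 + 10x.
Every vertex has degree 4, so 4V = 2E.
Euler: V − E + F = 2 ⇒ (2E)/4 − E + (20 + x) = 2.
Multiply by 8: 2·(2E) − 4·(2E) + 8·(20 + x) = 16, i.e. 160 + 8x − 2·(60 + 10x) = 16.
Collecting terms: −12x + 40 = 16, so −12x = −24, so x = 2.
Then 2E = 60 + 10·2 = 80, so E = 40, V = 2E/4 = 20, F = 20 + 2 = 22.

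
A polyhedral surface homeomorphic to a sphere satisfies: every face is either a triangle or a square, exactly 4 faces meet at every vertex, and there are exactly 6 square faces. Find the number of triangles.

8

Let x be the number of triangles; then F = 6 + x.
Edge–face incidences: 2E = 4·6 + 3·x = 24 + 3x.
Every vertex has degree 4, so 4V = 2E.
Euler: V − E + F = 2 ⇒ (2E)/4 − E + (6 + x) = 2.
Multiply by 8: 2·(2E) − 4·(2E) + 8·(6 + x) = 16, i.e. 48 + 8x − 2·(24 + 3x) = 16.
Collecting terms: 2x = 16, so x = 8.
Then 2E = 24 + 3·8 = 48, so E = 24, V = 2E/4 = 12, F = 6 + 8 = 14.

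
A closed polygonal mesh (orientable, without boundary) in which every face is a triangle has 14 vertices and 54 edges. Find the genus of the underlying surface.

Every face is a triangle and each edge borders two faces, so 3F = 2·54, giving F = 36.
χ = V − E + F = 14 − 54 + 36 = -4.
For a closed orientable surface χ = 2 − 2g, so g = (2 − (-4))/2 = 3.

3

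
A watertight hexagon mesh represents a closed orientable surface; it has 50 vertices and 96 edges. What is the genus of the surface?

Every face is a hexagon and each edge borders two faces, so 6F = 2·96, giving F = 32.
χ = V − E + F = 50 − 96 + 32 = -14.
For a closed orientable surface χ = 2 − 2g, so g = (2 − (-14))/2 = 8.

8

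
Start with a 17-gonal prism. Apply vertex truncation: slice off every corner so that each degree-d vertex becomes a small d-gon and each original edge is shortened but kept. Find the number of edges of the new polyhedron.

153

The base solid has V = 34, E = 51, F = 19.
Truncation replaces each original edge-end by a new vertex, so V′ = 2E = 102.
Each original edge survives, and each old vertex of degree d contributes d new edges; summing degrees gives Σd = 2E, so E′ = E + 2E = 3E = 153.
Each original face survives and each original vertex becomes one new face: F′ = F + V = 53.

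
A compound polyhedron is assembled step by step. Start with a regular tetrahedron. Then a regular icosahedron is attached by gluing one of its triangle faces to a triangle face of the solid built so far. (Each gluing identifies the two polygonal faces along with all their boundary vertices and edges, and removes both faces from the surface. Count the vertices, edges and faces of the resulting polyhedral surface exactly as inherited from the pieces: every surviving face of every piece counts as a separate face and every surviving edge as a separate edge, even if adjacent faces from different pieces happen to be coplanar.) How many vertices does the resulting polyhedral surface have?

A regular tetrahedron: V=4, E=6, F=4.
Attach a regular icosahedron (V=12, E=30, F=20) along a 3-gon: merge 3 vertices and 3 edges, delete both glued faces → V=13, E=33, F=22.
Check: V − E + F = 13 − 33 + 22 = 2.

13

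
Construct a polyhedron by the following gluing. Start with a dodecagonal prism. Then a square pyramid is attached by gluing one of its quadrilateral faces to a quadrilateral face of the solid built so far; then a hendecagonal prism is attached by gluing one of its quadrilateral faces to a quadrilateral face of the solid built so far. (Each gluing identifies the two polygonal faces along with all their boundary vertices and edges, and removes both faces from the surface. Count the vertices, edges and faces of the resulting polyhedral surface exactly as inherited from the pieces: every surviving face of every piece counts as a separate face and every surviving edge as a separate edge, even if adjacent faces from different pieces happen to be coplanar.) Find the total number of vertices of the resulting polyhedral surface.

43

A dodecagonal prism: V=24, E=36, F=14.
Attach a square pyramid (V=5, E=8, F=5) along a 4-gon: merge 4 vertices and 4 edges, delete both glued faces → V=25, E=40, F=17.
Attach a hendecagonal prism (V=22, E=33, F=13) along a 4-gon: merge 4 vertices and 4 edges, delete both glued faces → V=43, E=69, F=28.
Check: V − E + F = 43 − 69 + 28 = 2.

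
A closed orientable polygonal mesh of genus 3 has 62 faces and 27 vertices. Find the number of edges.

For a closed orientable surface of genus 3, χ = 2 − 2·3 = -4.
E = V + F − (-4) = 27 + 62 − (-4) = 93.

93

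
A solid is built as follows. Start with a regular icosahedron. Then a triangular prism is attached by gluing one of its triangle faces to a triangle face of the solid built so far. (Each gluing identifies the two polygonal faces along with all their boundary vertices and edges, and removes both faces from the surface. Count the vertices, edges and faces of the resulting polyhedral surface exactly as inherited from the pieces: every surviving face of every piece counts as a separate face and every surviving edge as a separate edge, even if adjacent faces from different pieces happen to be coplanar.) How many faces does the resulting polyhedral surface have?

A regular icosahedron: V=12, E=30, F=20.
Attach a triangular prism (V=6, E=9, F=5) along a 3-gon: merge 3 vertices and 3 edges, delete both glued faces → V=15, E=36, F=23.
Check: V − E + F = 15 − 36 + 23 = 2.

23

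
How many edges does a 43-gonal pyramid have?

A pyramid on an n-gon base has one n-gon and n triangles: V = 43 + 1 = 44, E = 2·43 = 86, F = 43 + 1 = 44.

86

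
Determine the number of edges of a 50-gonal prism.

150

A prism on an n-gon has two n-gon bases and n rectangular sides: V = 2·50 = 100, E = 3·50 = 150, F = 50 + 2 = 52.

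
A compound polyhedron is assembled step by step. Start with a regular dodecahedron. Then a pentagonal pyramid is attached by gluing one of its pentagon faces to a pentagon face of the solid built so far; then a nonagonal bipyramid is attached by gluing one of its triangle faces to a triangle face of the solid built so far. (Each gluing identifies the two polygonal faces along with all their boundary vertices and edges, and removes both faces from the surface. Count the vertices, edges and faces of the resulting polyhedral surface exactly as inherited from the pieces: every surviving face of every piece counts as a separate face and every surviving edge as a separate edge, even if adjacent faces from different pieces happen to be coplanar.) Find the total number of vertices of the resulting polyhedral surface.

A regular dodecahedron: V=20, E=30, F=12.
Attach a pentagonal pyramid (V=6, E=10, F=6) along a 5-gon: merge 5 vertices and 5 edges, delete both glued faces → V=21, E=35, F=16.
Attach a nonagonal bipyramid (V=11, E=27, F=18) along a 3-gon: merge 3 vertices and 3 edges, delete both glued faces → V=29, E=59, F=32.
Check: V − E + F = 29 − 59 + 32 = 2.

29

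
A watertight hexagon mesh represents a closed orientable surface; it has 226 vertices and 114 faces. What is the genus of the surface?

Every face is a hexagon, so 2E = 6·114 = 684, giving E = 342.
χ = V − E + F = 226 − 342 + 114 = -2.
For a closed orientable surface χ = 2 − 2g, so g = (2 − (-2))/2 = 2.

2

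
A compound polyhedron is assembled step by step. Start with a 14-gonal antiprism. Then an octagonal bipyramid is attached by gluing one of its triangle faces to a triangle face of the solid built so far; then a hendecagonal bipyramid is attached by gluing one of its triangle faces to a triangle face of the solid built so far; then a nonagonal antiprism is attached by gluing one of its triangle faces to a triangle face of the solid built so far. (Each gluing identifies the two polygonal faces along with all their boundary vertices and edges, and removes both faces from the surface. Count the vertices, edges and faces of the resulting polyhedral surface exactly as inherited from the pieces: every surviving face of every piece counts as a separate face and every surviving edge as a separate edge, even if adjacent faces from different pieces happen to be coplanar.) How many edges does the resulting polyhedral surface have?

140

A 14-gonal antiprism: V=28, E=56, F=30.
Attach an octagonal bipyramid (V=10, E=24, F=16) along a 3-gon: merge 3 vertices and 3 edges, delete both glued faces → V=35, E=77, F=44.
Attach a hendecagonal bipyramid (V=13, E=33, F=22) along a 3-gon: merge 3 vertices and 3 edges, delete both glued faces → V=45, E=107, F=64.
Attach a nonagonal antiprism (V=18, E=36, F=20) along a 3-gon: merge 3 vertices and 3 edges, delete both glued faces → V=60, E=140, F=82.
Check: V − E + F = 60 − 140 + 82 = 2.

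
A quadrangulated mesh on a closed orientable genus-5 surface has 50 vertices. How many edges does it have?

χ = 2 − 2·5 = -8, and every face is a square so 4F = 2E.
V − E + F = -8 with E = 4F/2 gives 50 − (4/2 − 1)·F = -8, so F = 58 and E = 116.

116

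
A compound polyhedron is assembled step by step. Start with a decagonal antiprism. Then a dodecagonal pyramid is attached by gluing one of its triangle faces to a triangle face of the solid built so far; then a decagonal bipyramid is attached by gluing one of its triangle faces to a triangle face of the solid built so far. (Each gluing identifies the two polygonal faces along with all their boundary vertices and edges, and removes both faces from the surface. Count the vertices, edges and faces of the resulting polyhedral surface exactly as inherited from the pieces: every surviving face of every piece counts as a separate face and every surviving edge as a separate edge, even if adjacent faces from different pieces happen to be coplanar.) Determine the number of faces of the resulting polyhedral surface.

51

A decagonal antiprism: V=20, E=40, F=22.
Attach a dodecagonal pyramid (V=13, E=24, F=13) along a 3-gon: merge 3 vertices and 3 edges, delete both glued faces → V=30, E=61, F=33.
Attach a decagonal bipyramid (V=12, E=30, F=20) along a 3-gon: merge 3 vertices and 3 edges, delete both glued faces → V=39, E=88, F=51.
Check: V − E + F = 39 − 88 + 51 = 2.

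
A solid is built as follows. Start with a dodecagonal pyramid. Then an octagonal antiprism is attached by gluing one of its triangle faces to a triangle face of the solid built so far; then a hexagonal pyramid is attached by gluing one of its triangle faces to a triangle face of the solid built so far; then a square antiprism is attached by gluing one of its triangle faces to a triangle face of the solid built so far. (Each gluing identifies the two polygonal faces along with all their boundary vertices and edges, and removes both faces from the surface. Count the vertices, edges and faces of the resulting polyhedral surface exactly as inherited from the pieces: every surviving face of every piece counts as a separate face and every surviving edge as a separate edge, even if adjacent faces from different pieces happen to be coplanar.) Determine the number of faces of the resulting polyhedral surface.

42

A dodecagonal pyramid: V=13, E=24, F=13.
Attach an octagonal antiprism (V=16, E=32, F=18) along a 3-gon: merge 3 vertices and 3 edges, delete both glued faces → V=26, E=53, F=29.
Attach a hexagonal pyramid (V=7, E=12, F=7) along a 3-gon: merge 3 vertices and 3 edges, delete both glued faces → V=30, E=62, F=34.
Attach a square antiprism (V=8, E=16, F=10) along a 3-gon: merge 3 vertices and 3 edges, delete both glued faces → V=35, E=75, F=42.
Check: V − E + F = 35 − 75 + 42 = 2.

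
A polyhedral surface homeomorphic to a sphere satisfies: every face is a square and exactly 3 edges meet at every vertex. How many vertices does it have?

8

Each face has 4 edges and each edge borders two faces, so 2E = 4F.
Each vertex has degree 3, so 3V = 2E and hence V = 4F/3.
Euler: V − E + F = 2 ⇒ (4F/3) − (4F/2) + F = 2.
Multiply by 6: (8 − 12 + 6)F = 12, i.e. 2F = 12.
So F = 6, E = 4·6/2 = 12, V = 4·6/3 = 8.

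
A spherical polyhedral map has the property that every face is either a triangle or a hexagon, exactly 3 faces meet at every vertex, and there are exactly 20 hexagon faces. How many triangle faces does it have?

Let x be the number of triangles; then F = 20 + x.
Edge–face incidences: 2E = 6·20 + 3·x = 120 + 3x.
Every vertex has degree 3, so 3V = 2E.
Euler: V − E + F = 2 ⇒ (2E)/3 − E + (20 + x) = 2.
Multiply by 6: 2·(2E) − 3·(2E) + 6·(20 + x) = 12, i.e. 120 + 6x − (120 + 3x) = 12.
Collecting terms: 3x = 12, so x = 4.
Then 2E = 120 + 3·4 = 132, so E = 66, V = 2E/3 = 44, F = 20 + 4 = 24.

4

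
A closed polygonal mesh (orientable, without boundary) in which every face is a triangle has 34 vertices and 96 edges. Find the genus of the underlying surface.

Every face is a triangle and each edge borders two faces, so 3F = 2·96, giving F = 64.
χ = V − E + F = 34 − 96 + 64 = 2.
For a closed orientable surface χ = 2 − 2g, so g = (2 − (2))/2 = 0.

0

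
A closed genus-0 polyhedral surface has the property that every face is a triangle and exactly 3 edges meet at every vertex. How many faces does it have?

Each face has 3 edges and each edge borders two faces, so 2E = 3F.
Each vertex has degree 3, so 3V = 2E and hence V = 3F/3.
Euler: V − E + F = 2 ⇒ (3F/3) − (3F/2) + F = 2.
Multiply by 6: (6 − 9 + 6)F = 12, i.e. 3F = 12.
So F = 4, E = 3·4/2 = 6, V = 3·4/3 = 4.

4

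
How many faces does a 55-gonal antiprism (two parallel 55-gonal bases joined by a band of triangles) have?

112

An antiprism on an n-gon has two n-gon caps and 2n triangles: V = 2·55 = 110, E = 4·55 = 220, F = 2·55 + 2 = 112.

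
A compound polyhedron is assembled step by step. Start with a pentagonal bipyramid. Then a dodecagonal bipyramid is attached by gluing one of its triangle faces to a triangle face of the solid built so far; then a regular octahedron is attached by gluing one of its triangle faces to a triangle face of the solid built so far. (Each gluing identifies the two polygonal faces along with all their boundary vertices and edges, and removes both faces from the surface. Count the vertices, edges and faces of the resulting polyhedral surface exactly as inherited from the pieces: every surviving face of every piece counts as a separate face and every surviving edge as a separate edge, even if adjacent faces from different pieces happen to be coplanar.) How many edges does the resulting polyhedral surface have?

A pentagonal bipyramid: V=7, E=15, F=10.
Attach a dodecagonal bipyramid (V=14, E=36, F=24) along a 3-gon: merge 3 vertices and 3 edges, delete both glued faces → V=18, E=48, F=32.
Attach a regular octahedron (V=6, E=12, F=8) along a 3-gon: merge 3 vertices and 3 edges, delete both glued faces → V=21, E=57, F=38.
Check: V − E + F = 21 − 57 + 38 = 2.

57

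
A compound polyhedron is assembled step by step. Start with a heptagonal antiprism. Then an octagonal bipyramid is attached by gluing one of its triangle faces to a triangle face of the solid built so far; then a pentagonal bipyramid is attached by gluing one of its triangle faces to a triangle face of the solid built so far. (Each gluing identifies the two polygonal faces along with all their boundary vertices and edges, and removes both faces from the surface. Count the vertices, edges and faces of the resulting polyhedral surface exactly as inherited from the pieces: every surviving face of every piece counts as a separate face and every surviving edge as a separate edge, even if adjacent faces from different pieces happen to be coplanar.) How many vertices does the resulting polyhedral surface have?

A heptagonal antiprism: V=14, E=28, F=16.
Attach an octagonal bipyramid (V=10, E=24, F=16) along a 3-gon: merge 3 vertices and 3 edges, delete both glued faces → V=21, E=49, F=30.
Attach a pentagonal bipyramid (V=7, E=15, F=10) along a 3-gon: merge 3 vertices and 3 edges, delete both glued faces → V=25, E=61, F=38.
Check: V − E + F = 25 − 61 + 38 = 2.

25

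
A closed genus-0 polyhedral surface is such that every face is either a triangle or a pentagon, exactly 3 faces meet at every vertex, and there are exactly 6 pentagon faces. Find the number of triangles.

Let x be the number of triangles; then F = 6 + x.
Edge–face incidences: 2E = 5·6 + 3·x = 30 + 3x.
Every vertex has degree 3, so 3V = 2E.
Euler: V − E + F = 2 ⇒ (2E)/3 − E + (6 + x) = 2.
Multiply by 6: 2·(2E) − 3·(2E) + 6·(6 + x) = 12, i.e. 36 + 6x − (30 + 3x) = 12.
Collecting terms: 3x + 6 = 12, so 3x = 6, so x = 2.
Then 2E = 30 + 3·2 = 36, so E = 18, V = 2E/3 = 12, F = 6 + 2 = 8.

2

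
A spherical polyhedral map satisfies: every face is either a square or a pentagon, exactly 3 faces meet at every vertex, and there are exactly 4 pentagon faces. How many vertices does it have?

12

Let x be the number of squares; then F = 4 + x.
Edge–face incidences: 2E = 5·4 + 4·x = 20 + 4x.
Every vertex has degree 3, so 3V = 2E.
Euler: V − E + F = 2 ⇒ (2E)/3 − E + (4 + x) = 2.
Multiply by 6: 2·(2E) − 3·(2E) + 6·(4 + x) = 12, i.e. 24 + 6x − (20 + 4x) = 12.
Collecting terms: 2x + 4 = 12, so 2x = 8, so x = 4.
Then 2E = 20 + 4·4 = 36, so E = 18, V = 2E/3 = 12, F = 4 + 4 = 8.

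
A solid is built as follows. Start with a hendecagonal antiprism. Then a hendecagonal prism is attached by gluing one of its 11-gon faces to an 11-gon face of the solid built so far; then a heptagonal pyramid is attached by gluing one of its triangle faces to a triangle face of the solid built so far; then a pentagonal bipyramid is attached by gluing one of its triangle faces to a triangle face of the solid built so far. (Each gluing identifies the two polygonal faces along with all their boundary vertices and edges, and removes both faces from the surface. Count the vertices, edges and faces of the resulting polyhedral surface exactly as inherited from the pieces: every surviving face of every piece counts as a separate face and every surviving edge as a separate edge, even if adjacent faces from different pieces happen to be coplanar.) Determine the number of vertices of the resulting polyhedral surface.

42

A hendecagonal antiprism: V=22, E=44, F=24.
Attach a hendecagonal prism (V=22, E=33, F=13) along an 11-gon: merge 11 vertices and 11 edges, delete both glued faces → V=33, E=66, F=35.
Attach a heptagonal pyramid (V=8, E=14, F=8) along a 3-gon: merge 3 vertices and 3 edges, delete both glued faces → V=38, E=77, F=41.
Attach a pentagonal bipyramid (V=7, E=15, F=10) along a 3-gon: merge 3 vertices and 3 edges, delete both glued faces → V=42, E=89, F=49.
Check: V − E + F = 42 − 89 + 49 = 2.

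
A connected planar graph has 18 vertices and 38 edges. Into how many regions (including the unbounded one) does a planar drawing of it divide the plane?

Euler's formula for a connected plane graph: V − E + F = 2, so F = 2 − 18 + 38 = 22.

22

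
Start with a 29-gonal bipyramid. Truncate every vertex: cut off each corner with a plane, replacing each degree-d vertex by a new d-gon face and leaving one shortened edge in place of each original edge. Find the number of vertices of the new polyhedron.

The base solid has V = 31, E = 87, F = 58.
Truncation replaces each original edge-end by a new vertex, so V′ = 2E = 174.
Each original edge survives, and each old vertex of degree d contributes d new edges; summing degrees gives Σd = 2E, so E′ = E + 2E = 3E = 261.
Each original face survives and each original vertex becomes one new face: F′ = F + V = 89.

174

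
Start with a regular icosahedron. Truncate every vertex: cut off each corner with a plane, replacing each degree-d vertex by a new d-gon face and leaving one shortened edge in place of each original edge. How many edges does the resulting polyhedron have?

The base solid has V = 12, E = 30, F = 20.
Truncation replaces each original edge-end by a new vertex, so V′ = 2E = 60.
Each original edge survives, and each old vertex of degree d contributes d new edges; summing degrees gives Σd = 2E, so E′ = E + 2E = 3E = 90.
Each original face survives and each original vertex becomes one new face: F′ = F + V = 32.

90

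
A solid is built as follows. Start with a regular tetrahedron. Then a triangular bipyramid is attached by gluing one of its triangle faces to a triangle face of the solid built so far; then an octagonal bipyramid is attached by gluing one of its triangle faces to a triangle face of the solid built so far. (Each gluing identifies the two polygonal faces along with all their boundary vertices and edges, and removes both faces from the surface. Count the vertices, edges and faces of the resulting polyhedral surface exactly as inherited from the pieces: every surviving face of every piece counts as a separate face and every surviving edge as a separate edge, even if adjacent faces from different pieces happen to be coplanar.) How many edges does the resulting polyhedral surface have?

33

A regular tetrahedron: V=4, E=6, F=4.
Attach a triangular bipyramid (V=5, E=9, F=6) along a 3-gon: merge 3 vertices and 3 edges, delete both glued faces → V=6, E=12, F=8.
Attach an octagonal bipyramid (V=10, E=24, F=16) along a 3-gon: merge 3 vertices and 3 edges, delete both glued faces → V=13, E=33, F=22.
Check: V − E + F = 13 − 33 + 22 = 2.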